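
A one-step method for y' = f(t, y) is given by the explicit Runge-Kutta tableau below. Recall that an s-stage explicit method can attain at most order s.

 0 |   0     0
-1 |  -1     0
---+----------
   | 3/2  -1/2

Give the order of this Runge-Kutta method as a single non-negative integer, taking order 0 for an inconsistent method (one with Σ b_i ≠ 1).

2

b = (3/2, -1/2)
c = (0, -1)
Σ b_i: 3/2·1 + (-1/2)·1 = 1 ✓
b·c: (-1/2)·(-1) = 1/2 ✓; 2 stages ⇒ order 2.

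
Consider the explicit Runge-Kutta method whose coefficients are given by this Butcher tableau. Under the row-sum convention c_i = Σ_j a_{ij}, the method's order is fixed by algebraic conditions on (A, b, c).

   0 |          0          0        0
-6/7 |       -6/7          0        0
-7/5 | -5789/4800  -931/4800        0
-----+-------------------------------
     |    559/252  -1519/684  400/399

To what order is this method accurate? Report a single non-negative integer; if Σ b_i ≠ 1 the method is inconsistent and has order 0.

3

b = (559/252, -1519/684, 400/399)
c = (0, -6/7, -7/5)
Ac = (0, 0, 133/800)
Σ b_i: 559/252·1 + (-1519/684)·1 + 400/399·1 = 1 ✓
b·c: (-1519/684)·(-6/7) + 400/399·(-7/5) = 1/2 ✓
b·c²: (-1519/684)·36/49 + 400/399·49/25 = 1/3 ✓
b·Ac: 400/399·133/800 = 1/6 ✓; 3 stages ⇒ order 3.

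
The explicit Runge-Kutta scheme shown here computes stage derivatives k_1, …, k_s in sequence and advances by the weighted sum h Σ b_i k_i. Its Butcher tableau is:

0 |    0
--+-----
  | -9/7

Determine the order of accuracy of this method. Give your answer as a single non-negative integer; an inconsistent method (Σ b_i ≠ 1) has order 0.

b = (-9/7)
c = (0)
Σ b_i: (-9/7)·1 = -9/7 ≠ 1 ⇒ order 0.

0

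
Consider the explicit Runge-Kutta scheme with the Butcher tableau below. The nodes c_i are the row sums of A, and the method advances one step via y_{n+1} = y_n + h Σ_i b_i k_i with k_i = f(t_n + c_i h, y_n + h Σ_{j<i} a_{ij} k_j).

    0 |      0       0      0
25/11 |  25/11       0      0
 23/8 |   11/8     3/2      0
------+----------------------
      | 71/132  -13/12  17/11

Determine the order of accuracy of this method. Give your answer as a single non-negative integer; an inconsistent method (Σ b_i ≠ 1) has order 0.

b = (71/132, -13/12, 17/11)
c = (0, 25/11, 23/8)
Ac = (0, 0, 75/22)
Σ b_i: 71/132·1 + (-13/12)·1 + 17/11·1 = 1 ✓
b·c: (-13/12)·25/11 + 17/11·23/8 = 523/264 ≠ 1/2 ⇒ order 1.

1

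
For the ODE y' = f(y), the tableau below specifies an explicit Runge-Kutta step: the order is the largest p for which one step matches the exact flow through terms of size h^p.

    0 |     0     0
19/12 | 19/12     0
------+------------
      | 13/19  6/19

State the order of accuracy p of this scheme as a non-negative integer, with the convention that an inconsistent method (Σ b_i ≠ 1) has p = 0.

b = (13/19, 6/19)
c = (0, 19/12)
Σ b_i: 13/19·1 + 6/19·1 = 1 ✓
b·c: 6/19·19/12 = 1/2 ✓; 2 stages ⇒ order 2.

2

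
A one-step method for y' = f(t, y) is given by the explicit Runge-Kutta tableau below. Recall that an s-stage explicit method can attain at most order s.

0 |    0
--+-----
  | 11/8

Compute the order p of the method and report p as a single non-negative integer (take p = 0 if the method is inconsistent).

0

b = (11/8)
c = (0)
Σ b_i: 11/8·1 = 11/8 ≠ 1 ⇒ order 0.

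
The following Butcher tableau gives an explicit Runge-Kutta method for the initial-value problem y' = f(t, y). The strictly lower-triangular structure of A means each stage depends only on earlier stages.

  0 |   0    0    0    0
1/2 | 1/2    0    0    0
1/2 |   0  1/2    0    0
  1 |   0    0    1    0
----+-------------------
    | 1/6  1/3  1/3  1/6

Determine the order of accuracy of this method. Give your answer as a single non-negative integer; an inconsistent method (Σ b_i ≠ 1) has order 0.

b = (1/6, 1/3, 1/3, 1/6)
c = (0, 1/2, 1/2, 1)
Ac = (0, 0, 1/4, 1/2)
Σ b_i: 1/6·1 + 1/3·1 + 1/3·1 + 1/6·1 = 1 ✓
b·c: 1/3·1/2 + 1/3·1/2 + 1/6·1 = 1/2 ✓
b·c²: 1/3·1/4 + 1/3·1/4 + 1/6·1 = 1/3 ✓
b·Ac: 1/3·1/4 + 1/6·1/2 = 1/6 ✓
b·c³: 1/3·1/8 + 1/3·1/8 + 1/6·1 = 1/4 ✓
b·(c∘Ac): 1/3·1/8 + 1/6·1/2 = 1/8 ✓
b·Ac²: 1/3·1/8 + 1/6·1/4 = 1/12 ✓
b·A²c: 1/6·1/4 = 1/24 ✓; 4 stages ⇒ order 4.

4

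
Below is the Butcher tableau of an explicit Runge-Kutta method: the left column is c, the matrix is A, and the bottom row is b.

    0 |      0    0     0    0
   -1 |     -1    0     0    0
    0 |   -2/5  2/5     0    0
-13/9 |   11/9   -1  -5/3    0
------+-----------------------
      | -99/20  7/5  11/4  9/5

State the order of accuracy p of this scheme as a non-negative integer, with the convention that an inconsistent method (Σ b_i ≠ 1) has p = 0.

b = (-99/20, 7/5, 11/4, 9/5)
c = (0, -1, 0, -13/9)
Ac = (0, 0, -2/5, 1)
Σ b_i: (-99/20)·1 + 7/5·1 + 11/4·1 + 9/5·1 = 1 ✓
b·c: 7/5·(-1) + 9/5·(-13/9) = -4 ≠ 1/2 ⇒ order 1.

1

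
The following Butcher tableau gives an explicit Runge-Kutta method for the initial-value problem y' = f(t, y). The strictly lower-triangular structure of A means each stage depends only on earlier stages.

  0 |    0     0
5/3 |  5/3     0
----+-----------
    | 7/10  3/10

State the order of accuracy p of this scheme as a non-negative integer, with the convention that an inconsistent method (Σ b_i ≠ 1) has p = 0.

b = (7/10, 3/10)
c = (0, 5/3)
Σ b_i: 7/10·1 + 3/10·1 = 1 ✓
b·c: 3/10·5/3 = 1/2 ✓; 2 stages ⇒ order 2.

2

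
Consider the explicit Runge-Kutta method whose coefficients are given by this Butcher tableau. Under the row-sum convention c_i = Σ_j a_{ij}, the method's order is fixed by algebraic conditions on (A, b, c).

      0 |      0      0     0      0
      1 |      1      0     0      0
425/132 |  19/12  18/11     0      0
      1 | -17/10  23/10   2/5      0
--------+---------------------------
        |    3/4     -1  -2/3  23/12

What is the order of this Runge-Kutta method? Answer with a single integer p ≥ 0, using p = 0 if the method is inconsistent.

b = (3/4, -1, -2/3, 23/12)
c = (0, 1, 425/132, 1)
Ac = (0, 0, 18/11, 592/165)
Σ b_i: 3/4·1 + (-1)·1 + (-2/3)·1 + 23/12·1 = 1 ✓
b·c: (-1)·1 + (-2/3)·425/132 + 23/12·1 = -487/396 ≠ 1/2 ⇒ order 1.

1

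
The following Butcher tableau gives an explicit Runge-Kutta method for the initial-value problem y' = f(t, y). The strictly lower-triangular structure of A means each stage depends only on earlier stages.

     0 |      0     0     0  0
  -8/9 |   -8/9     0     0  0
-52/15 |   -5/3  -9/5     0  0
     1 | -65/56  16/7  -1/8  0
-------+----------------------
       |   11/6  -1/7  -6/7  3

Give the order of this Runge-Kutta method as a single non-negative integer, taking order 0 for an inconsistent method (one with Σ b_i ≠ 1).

b = (11/6, -1/7, -6/7, 3)
c = (0, -8/9, -52/15, 1)
Ac = (0, 0, 8/5, -1007/630)
Σ b_i: 11/6·1 + (-1/7)·1 + (-6/7)·1 + 3·1 = 23/6 ≠ 1 ⇒ order 0.

0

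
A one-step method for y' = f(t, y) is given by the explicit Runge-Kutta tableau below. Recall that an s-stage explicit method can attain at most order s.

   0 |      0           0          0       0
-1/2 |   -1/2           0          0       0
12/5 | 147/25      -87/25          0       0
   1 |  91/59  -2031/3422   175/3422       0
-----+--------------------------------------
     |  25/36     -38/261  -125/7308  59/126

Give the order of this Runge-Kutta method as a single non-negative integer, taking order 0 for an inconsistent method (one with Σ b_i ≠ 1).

4

b = (25/36, -38/261, -125/7308, 59/126)
c = (0, -1/2, 12/5, 1)
Ac = (0, 0, 87/50, 99/236)
Σ b_i: 25/36·1 + (-38/261)·1 + (-125/7308)·1 + 59/126·1 = 1 ✓
b·c: (-38/261)·(-1/2) + (-125/7308)·12/5 + 59/126·1 = 1/2 ✓
b·c²: (-38/261)·1/4 + (-125/7308)·144/25 + 59/126·1 = 1/3 ✓
b·Ac: (-125/7308)·87/50 + 59/126·99/236 = 1/6 ✓
b·c³: (-38/261)·(-1/8) + (-125/7308)·1728/125 + 59/126·1 = 1/4 ✓
b·(c∘Ac): (-125/7308)·522/125 + 59/126·99/236 = 1/8 ✓
b·Ac²: (-125/7308)·(-87/100) + 59/126·69/472 = 1/12 ✓
b·A²c: 59/126·21/236 = 1/24 ✓; 4 stages ⇒ order 4.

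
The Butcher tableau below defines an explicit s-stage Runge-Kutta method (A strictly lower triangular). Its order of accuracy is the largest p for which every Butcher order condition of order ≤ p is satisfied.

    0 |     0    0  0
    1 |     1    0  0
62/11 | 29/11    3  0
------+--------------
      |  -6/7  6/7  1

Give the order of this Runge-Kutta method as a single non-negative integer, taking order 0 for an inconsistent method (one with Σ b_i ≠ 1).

1

b = (-6/7, 6/7, 1)
c = (0, 1, 62/11)
Ac = (0, 0, 3)
Σ b_i: (-6/7)·1 + 6/7·1 + 1·1 = 1 ✓
b·c: 6/7·1 + 1·62/11 = 500/77 ≠ 1/2 ⇒ order 1.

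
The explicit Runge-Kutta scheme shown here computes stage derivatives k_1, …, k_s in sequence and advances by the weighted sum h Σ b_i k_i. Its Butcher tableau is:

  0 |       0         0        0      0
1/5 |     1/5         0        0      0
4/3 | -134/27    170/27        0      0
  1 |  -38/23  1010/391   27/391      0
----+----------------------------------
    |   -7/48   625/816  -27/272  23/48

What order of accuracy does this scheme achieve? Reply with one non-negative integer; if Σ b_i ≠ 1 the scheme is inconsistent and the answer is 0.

b = (-7/48, 625/816, -27/272, 23/48)
c = (0, 1/5, 4/3, 1)
Ac = (0, 0, 34/27, 14/23)
Σ b_i: (-7/48)·1 + 625/816·1 + (-27/272)·1 + 23/48·1 = 1 ✓
b·c: 625/816·1/5 + (-27/272)·4/3 + 23/48·1 = 1/2 ✓
b·c²: 625/816·1/25 + (-27/272)·16/9 + 23/48·1 = 1/3 ✓
b·Ac: (-27/272)·34/27 + 23/48·14/23 = 1/6 ✓
b·c³: 625/816·1/125 + (-27/272)·64/27 + 23/48·1 = 1/4 ✓
b·(c∘Ac): (-27/272)·136/81 + 23/48·14/23 = 1/8 ✓
b·Ac²: (-27/272)·34/135 + 23/48·26/115 = 1/12 ✓
b·A²c: 23/48·2/23 = 1/24 ✓; 4 stages ⇒ order 4.

4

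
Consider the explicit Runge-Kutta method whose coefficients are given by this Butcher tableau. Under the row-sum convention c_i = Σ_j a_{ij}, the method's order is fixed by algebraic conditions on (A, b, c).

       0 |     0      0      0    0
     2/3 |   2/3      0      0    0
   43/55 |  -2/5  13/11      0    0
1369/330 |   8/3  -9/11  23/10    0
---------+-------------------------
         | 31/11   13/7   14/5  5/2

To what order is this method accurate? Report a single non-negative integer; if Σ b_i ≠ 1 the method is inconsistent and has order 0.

0

b = (31/11, 13/7, 14/5, 5/2)
c = (0, 2/3, 43/55, 1369/330)
Ac = (0, 0, 26/33, 689/550)
Σ b_i: 31/11·1 + 13/7·1 + 14/5·1 + 5/2·1 = 7681/770 ≠ 1 ⇒ order 0.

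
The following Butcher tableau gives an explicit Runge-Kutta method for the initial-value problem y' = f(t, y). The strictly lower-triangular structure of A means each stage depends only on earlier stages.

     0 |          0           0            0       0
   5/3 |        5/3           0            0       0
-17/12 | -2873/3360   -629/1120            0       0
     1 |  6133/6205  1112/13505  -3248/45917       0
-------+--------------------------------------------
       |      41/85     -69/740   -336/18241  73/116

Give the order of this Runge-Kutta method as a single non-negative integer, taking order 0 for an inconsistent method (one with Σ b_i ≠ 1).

b = (41/85, -69/740, -336/18241, 73/116)
c = (0, 5/3, -17/12, 1)
Ac = (0, 0, -629/672, 52/219)
Σ b_i: 41/85·1 + (-69/740)·1 + (-336/18241)·1 + 73/116·1 = 1 ✓
b·c: (-69/740)·5/3 + (-336/18241)·(-17/12) + 73/116·1 = 1/2 ✓
b·c²: (-69/740)·25/9 + (-336/18241)·289/144 + 73/116·1 = 1/3 ✓
b·Ac: (-336/18241)·(-629/672) + 73/116·52/219 = 1/6 ✓
b·c³: (-69/740)·125/27 + (-336/18241)·(-4913/1728) + 73/116·1 = 1/4 ✓
b·(c∘Ac): (-336/18241)·10693/8064 + 73/116·52/219 = 1/8 ✓
b·Ac²: (-336/18241)·(-3145/2016) + 73/116·19/219 = 1/12 ✓
b·A²c: 73/116·29/438 = 1/24 ✓; 4 stages ⇒ order 4.

4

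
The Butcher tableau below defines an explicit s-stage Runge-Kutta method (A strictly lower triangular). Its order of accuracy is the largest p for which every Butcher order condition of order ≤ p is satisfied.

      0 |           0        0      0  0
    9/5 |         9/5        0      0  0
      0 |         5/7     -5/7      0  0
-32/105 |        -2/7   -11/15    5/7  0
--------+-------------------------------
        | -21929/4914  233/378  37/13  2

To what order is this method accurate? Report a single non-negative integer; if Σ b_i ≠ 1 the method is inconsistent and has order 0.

b = (-21929/4914, 233/378, 37/13, 2)
c = (0, 9/5, 0, -32/105)
Ac = (0, 0, -9/7, -33/25)
Σ b_i: (-21929/4914)·1 + 233/378·1 + 37/13·1 + 2·1 = 1 ✓
b·c: 233/378·9/5 + 2·(-32/105) = 1/2 ✓
b·c²: 233/378·81/25 + 2·1024/11025 = 48133/22050 ≠ 1/3 ⇒ order 2.
b·Ac: 37/13·(-9/7) + 2·(-33/25) = -14331/2275 ≠ 1/6

2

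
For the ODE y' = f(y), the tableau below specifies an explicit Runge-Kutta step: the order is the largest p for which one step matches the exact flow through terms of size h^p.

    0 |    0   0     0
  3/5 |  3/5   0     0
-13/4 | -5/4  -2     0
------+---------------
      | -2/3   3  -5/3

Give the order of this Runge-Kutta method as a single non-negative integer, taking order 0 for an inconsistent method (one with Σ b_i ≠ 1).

b = (-2/3, 3, -5/3)
c = (0, 3/5, -13/4)
Ac = (0, 0, -6/5)
Σ b_i: (-2/3)·1 + 3·1 + (-5/3)·1 = 2/3 ≠ 1 ⇒ order 0.

0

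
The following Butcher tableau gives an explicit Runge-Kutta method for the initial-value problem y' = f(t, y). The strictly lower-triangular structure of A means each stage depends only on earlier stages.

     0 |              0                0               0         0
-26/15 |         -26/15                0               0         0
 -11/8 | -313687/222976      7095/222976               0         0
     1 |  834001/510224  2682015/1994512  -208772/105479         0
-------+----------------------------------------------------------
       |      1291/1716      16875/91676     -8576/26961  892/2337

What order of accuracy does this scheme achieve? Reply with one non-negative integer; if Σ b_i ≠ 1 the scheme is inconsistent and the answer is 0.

b = (1291/1716, 16875/91676, -8576/26961, 892/2337)
c = (0, -26/15, -11/8, 1)
Ac = (0, 0, -473/8576, 697/1784)
Σ b_i: 1291/1716·1 + 16875/91676·1 + (-8576/26961)·1 + 892/2337·1 = 1 ✓
b·c: 16875/91676·(-26/15) + (-8576/26961)·(-11/8) + 892/2337·1 = 1/2 ✓
b·c²: 16875/91676·676/225 + (-8576/26961)·121/64 + 892/2337·1 = 1/3 ✓
b·Ac: (-8576/26961)·(-473/8576) + 892/2337·697/1784 = 1/6 ✓
b·c³: 16875/91676·(-17576/3375) + (-8576/26961)·(-1331/512) + 892/2337·1 = 1/4 ✓
b·(c∘Ac): (-8576/26961)·5203/68608 + 892/2337·697/1784 = 1/8 ✓
b·Ac²: (-8576/26961)·6149/64320 + 892/2337·15949/53520 = 1/12 ✓
b·A²c: 892/2337·779/7136 = 1/24 ✓; 4 stages ⇒ order 4.

4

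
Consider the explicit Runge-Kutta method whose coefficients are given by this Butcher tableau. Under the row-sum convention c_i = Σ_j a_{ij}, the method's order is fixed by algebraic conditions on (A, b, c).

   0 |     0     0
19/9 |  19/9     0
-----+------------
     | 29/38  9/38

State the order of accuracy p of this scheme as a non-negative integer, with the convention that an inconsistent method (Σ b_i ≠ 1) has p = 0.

2

b = (29/38, 9/38)
c = (0, 19/9)
Σ b_i: 29/38·1 + 9/38·1 = 1 ✓
b·c: 9/38·19/9 = 1/2 ✓; 2 stages ⇒ order 2.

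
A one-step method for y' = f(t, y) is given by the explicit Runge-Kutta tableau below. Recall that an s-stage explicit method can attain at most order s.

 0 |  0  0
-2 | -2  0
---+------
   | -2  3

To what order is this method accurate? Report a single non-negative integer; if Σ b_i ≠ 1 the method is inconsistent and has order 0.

1

b = (-2, 3)
c = (0, -2)
Σ b_i: (-2)·1 + 3·1 = 1 ✓
b·c: 3·(-2) = -6 ≠ 1/2 ⇒ order 1.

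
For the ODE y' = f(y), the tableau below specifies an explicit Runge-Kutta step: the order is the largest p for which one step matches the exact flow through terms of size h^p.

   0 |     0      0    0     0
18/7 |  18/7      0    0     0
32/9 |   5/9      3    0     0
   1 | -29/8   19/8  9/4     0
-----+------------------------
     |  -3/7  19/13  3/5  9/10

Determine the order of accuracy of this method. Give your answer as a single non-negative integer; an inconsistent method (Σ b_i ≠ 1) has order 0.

0

b = (-3/7, 19/13, 3/5, 9/10)
c = (0, 18/7, 32/9, 1)
Ac = (0, 0, 54/7, 395/28)
Σ b_i: (-3/7)·1 + 19/13·1 + 3/5·1 + 9/10·1 = 461/182 ≠ 1 ⇒ order 0.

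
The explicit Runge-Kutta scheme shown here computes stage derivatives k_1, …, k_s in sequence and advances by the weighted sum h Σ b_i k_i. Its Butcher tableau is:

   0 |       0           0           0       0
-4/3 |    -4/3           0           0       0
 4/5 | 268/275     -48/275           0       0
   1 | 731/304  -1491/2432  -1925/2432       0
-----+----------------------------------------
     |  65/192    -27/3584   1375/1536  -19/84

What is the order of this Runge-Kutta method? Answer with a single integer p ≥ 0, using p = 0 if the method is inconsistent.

b = (65/192, -27/3584, 1375/1536, -19/84)
c = (0, -4/3, 4/5, 1)
Ac = (0, 0, 64/275, 7/38)
Σ b_i: 65/192·1 + (-27/3584)·1 + 1375/1536·1 + (-19/84)·1 = 1 ✓
b·c: (-27/3584)·(-4/3) + 1375/1536·4/5 + (-19/84)·1 = 1/2 ✓
b·c²: (-27/3584)·16/9 + 1375/1536·16/25 + (-19/84)·1 = 1/3 ✓
b·Ac: 1375/1536·64/275 + (-19/84)·7/38 = 1/6 ✓
b·c³: (-27/3584)·(-64/27) + 1375/1536·64/125 + (-19/84)·1 = 1/4 ✓
b·(c∘Ac): 1375/1536·256/1375 + (-19/84)·7/38 = 1/8 ✓
b·Ac²: 1375/1536·(-256/825) + (-19/84)·(-91/57) = 1/12 ✓
b·A²c: (-19/84)·(-7/38) = 1/24 ✓; 4 stages ⇒ order 4.

4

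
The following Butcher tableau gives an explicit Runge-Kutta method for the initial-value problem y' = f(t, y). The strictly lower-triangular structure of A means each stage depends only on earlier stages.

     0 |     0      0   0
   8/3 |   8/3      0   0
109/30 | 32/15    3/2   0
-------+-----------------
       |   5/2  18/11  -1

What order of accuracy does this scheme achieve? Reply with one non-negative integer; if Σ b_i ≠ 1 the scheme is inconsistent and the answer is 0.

b = (5/2, 18/11, -1)
c = (0, 8/3, 109/30)
Ac = (0, 0, 4)
Σ b_i: 5/2·1 + 18/11·1 + (-1)·1 = 69/22 ≠ 1 ⇒ order 0.

0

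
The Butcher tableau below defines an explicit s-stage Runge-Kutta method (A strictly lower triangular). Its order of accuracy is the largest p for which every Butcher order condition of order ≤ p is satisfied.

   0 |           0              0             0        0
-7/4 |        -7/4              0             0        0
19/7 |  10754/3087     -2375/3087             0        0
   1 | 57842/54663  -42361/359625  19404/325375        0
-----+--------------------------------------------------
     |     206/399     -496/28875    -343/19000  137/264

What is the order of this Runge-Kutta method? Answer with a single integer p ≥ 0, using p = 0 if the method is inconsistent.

4

b = (206/399, -496/28875, -343/19000, 137/264)
c = (0, -7/4, 19/7, 1)
Ac = (0, 0, 2375/1764, 605/1644)
Σ b_i: 206/399·1 + (-496/28875)·1 + (-343/19000)·1 + 137/264·1 = 1 ✓
b·c: (-496/28875)·(-7/4) + (-343/19000)·19/7 + 137/264·1 = 1/2 ✓
b·c²: (-496/28875)·49/16 + (-343/19000)·361/49 + 137/264·1 = 1/3 ✓
b·Ac: (-343/19000)·2375/1764 + 137/264·605/1644 = 1/6 ✓
b·c³: (-496/28875)·(-343/64) + (-343/19000)·6859/343 + 137/264·1 = 1/4 ✓
b·(c∘Ac): (-343/19000)·45125/12348 + 137/264·605/1644 = 1/8 ✓
b·Ac²: (-343/19000)·(-2375/1008) + 137/264·517/6576 = 1/12 ✓
b·A²c: 137/264·11/137 = 1/24 ✓; 4 stages ⇒ order 4.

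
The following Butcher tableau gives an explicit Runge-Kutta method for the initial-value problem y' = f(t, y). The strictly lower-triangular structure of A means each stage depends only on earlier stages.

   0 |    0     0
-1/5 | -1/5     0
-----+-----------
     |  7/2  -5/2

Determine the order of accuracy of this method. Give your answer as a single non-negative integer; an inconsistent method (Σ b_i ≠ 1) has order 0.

2

b = (7/2, -5/2)
c = (0, -1/5)
Σ b_i: 7/2·1 + (-5/2)·1 = 1 ✓
b·c: (-5/2)·(-1/5) = 1/2 ✓; 2 stages ⇒ order 2.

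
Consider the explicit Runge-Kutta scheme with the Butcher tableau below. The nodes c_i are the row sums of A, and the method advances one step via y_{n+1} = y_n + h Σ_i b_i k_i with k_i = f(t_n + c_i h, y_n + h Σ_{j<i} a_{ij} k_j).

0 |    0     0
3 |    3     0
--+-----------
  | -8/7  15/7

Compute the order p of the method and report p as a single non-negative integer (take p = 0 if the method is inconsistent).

1

b = (-8/7, 15/7)
c = (0, 3)
Σ b_i: (-8/7)·1 + 15/7·1 = 1 ✓
b·c: 15/7·3 = 45/7 ≠ 1/2 ⇒ order 1.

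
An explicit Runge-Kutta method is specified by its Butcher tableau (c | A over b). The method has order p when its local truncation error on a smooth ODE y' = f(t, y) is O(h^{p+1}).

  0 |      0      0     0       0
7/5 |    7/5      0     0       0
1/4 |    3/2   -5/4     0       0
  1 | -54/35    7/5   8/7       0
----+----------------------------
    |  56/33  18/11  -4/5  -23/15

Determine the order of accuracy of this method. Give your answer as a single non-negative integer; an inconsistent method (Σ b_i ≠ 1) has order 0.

b = (56/33, 18/11, -4/5, -23/15)
c = (0, 7/5, 1/4, 1)
Ac = (0, 0, -7/4, 393/175)
Σ b_i: 56/33·1 + 18/11·1 + (-4/5)·1 + (-23/15)·1 = 1 ✓
b·c: 18/11·7/5 + (-4/5)·1/4 + (-23/15)·1 = 92/165 ≠ 1/2 ⇒ order 1.

1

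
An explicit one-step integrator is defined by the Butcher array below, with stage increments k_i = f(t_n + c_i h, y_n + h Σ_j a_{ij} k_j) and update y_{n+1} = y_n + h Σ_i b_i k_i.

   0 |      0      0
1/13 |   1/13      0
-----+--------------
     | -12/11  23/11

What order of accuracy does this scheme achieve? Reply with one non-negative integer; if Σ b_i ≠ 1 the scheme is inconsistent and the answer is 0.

1

b = (-12/11, 23/11)
c = (0, 1/13)
Σ b_i: (-12/11)·1 + 23/11·1 = 1 ✓
b·c: 23/11·1/13 = 23/143 ≠ 1/2 ⇒ order 1.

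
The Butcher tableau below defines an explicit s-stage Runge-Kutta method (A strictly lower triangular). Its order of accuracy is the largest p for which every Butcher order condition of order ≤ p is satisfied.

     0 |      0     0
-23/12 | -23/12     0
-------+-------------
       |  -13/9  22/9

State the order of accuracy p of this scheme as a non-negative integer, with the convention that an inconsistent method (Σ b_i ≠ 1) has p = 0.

b = (-13/9, 22/9)
c = (0, -23/12)
Σ b_i: (-13/9)·1 + 22/9·1 = 1 ✓
b·c: 22/9·(-23/12) = -253/54 ≠ 1/2 ⇒ order 1.

1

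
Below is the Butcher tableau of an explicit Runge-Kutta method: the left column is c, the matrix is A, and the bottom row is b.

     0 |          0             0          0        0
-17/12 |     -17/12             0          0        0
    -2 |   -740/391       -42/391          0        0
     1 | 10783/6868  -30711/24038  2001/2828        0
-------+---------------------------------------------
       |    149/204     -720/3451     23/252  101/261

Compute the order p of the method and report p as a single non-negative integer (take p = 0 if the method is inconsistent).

4

b = (149/204, -720/3451, 23/252, 101/261)
c = (0, -17/12, -2, 1)
Ac = (0, 0, 7/46, 319/808)
Σ b_i: 149/204·1 + (-720/3451)·1 + 23/252·1 + 101/261·1 = 1 ✓
b·c: (-720/3451)·(-17/12) + 23/252·(-2) + 101/261·1 = 1/2 ✓
b·c²: (-720/3451)·289/144 + 23/252·4 + 101/261·1 = 1/3 ✓
b·Ac: 23/252·7/46 + 101/261·319/808 = 1/6 ✓
b·c³: (-720/3451)·(-4913/1728) + 23/252·(-8) + 101/261·1 = 1/4 ✓
b·(c∘Ac): 23/252·(-7/23) + 101/261·319/808 = 1/8 ✓
b·Ac²: 23/252·(-119/552) + 101/261·2581/9696 = 1/12 ✓
b·A²c: 101/261·87/808 = 1/24 ✓; 4 stages ⇒ order 4.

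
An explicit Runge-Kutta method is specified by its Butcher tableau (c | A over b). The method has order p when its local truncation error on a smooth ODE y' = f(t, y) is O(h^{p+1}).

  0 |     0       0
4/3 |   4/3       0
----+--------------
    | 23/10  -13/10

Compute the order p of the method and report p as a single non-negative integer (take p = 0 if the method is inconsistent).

b = (23/10, -13/10)
c = (0, 4/3)
Σ b_i: 23/10·1 + (-13/10)·1 = 1 ✓
b·c: (-13/10)·4/3 = -26/15 ≠ 1/2 ⇒ order 1.

1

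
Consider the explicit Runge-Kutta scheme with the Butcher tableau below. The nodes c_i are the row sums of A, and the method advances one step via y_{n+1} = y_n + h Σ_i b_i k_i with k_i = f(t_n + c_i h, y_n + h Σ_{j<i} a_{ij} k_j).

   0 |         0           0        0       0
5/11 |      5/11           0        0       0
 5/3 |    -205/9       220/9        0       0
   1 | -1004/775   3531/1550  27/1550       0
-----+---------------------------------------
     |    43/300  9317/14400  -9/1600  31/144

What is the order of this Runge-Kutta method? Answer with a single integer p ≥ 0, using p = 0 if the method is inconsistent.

b = (43/300, 9317/14400, -9/1600, 31/144)
c = (0, 5/11, 5/3, 1)
Ac = (0, 0, 100/9, 33/31)
Σ b_i: 43/300·1 + 9317/14400·1 + (-9/1600)·1 + 31/144·1 = 1 ✓
b·c: 9317/14400·5/11 + (-9/1600)·5/3 + 31/144·1 = 1/2 ✓
b·c²: 9317/14400·25/121 + (-9/1600)·25/9 + 31/144·1 = 1/3 ✓
b·Ac: (-9/1600)·100/9 + 31/144·33/31 = 1/6 ✓
b·c³: 9317/14400·125/1331 + (-9/1600)·125/27 + 31/144·1 = 1/4 ✓
b·(c∘Ac): (-9/1600)·500/27 + 31/144·33/31 = 1/8 ✓
b·Ac²: (-9/1600)·500/99 + 31/144·177/341 = 1/12 ✓
b·A²c: 31/144·6/31 = 1/24 ✓; 4 stages ⇒ order 4.

4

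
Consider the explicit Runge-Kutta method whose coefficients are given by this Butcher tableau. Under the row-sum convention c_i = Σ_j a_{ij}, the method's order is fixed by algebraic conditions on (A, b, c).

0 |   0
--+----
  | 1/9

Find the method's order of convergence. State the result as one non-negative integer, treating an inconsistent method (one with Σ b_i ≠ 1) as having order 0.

b = (1/9)
c = (0)
Σ b_i: 1/9·1 = 1/9 ≠ 1 ⇒ order 0.

0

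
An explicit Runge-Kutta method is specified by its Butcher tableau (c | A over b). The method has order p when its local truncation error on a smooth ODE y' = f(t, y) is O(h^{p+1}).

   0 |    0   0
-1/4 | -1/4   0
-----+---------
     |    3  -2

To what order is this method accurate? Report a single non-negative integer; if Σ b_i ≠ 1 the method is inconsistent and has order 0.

2

b = (3, -2)
c = (0, -1/4)
Σ b_i: 3·1 + (-2)·1 = 1 ✓
b·c: (-2)·(-1/4) = 1/2 ✓; 2 stages ⇒ order 2.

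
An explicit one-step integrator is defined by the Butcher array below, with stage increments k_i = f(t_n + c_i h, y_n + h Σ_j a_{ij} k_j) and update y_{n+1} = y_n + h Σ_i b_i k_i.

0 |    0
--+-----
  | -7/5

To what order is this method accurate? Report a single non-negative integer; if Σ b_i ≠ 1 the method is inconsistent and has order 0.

0

b = (-7/5)
c = (0)
Σ b_i: (-7/5)·1 = -7/5 ≠ 1 ⇒ order 0.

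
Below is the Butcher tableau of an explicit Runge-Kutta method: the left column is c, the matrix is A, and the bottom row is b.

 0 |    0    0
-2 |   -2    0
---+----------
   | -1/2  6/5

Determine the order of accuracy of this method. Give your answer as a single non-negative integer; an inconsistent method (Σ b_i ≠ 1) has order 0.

0

b = (-1/2, 6/5)
c = (0, -2)
Σ b_i: (-1/2)·1 + 6/5·1 = 7/10 ≠ 1 ⇒ order 0.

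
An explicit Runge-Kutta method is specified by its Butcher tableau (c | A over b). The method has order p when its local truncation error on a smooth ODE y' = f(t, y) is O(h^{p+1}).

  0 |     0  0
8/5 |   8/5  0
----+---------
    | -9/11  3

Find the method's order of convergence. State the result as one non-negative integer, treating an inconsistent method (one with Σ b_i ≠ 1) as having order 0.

b = (-9/11, 3)
c = (0, 8/5)
Σ b_i: (-9/11)·1 + 3·1 = 24/11 ≠ 1 ⇒ order 0.

0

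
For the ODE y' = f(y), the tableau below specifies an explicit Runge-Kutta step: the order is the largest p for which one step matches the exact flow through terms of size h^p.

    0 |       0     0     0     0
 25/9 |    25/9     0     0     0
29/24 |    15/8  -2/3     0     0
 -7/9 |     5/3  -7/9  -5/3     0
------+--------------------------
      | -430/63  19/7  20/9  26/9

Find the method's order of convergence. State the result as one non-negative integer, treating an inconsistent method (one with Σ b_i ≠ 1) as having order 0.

1

b = (-430/63, 19/7, 20/9, 26/9)
c = (0, 25/9, 29/24, -7/9)
Ac = (0, 0, -50/27, -2705/648)
Σ b_i: (-430/63)·1 + 19/7·1 + 20/9·1 + 26/9·1 = 1 ✓
b·c: 19/7·25/9 + 20/9·29/24 + 26/9·(-7/9) = 9047/1134 ≠ 1/2 ⇒ order 1.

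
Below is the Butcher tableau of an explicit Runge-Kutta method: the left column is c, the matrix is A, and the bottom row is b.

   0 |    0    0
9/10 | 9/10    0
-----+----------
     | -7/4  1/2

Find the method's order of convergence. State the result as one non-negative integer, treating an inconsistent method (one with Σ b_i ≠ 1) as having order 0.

b = (-7/4, 1/2)
c = (0, 9/10)
Σ b_i: (-7/4)·1 + 1/2·1 = -5/4 ≠ 1 ⇒ order 0.

0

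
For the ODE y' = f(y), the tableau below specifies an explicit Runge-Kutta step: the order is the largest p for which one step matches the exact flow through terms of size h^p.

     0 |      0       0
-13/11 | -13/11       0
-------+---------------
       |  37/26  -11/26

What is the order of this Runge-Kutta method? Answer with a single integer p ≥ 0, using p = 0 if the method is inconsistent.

b = (37/26, -11/26)
c = (0, -13/11)
Σ b_i: 37/26·1 + (-11/26)·1 = 1 ✓
b·c: (-11/26)·(-13/11) = 1/2 ✓; 2 stages ⇒ order 2.

2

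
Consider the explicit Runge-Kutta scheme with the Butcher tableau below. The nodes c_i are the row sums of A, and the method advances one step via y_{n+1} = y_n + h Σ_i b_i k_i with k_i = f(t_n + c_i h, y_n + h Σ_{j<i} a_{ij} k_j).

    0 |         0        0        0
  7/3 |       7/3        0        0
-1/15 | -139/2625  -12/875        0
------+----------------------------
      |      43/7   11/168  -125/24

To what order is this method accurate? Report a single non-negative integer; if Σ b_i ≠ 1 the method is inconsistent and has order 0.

b = (43/7, 11/168, -125/24)
c = (0, 7/3, -1/15)
Ac = (0, 0, -4/125)
Σ b_i: 43/7·1 + 11/168·1 + (-125/24)·1 = 1 ✓
b·c: 11/168·7/3 + (-125/24)·(-1/15) = 1/2 ✓
b·c²: 11/168·49/9 + (-125/24)·1/225 = 1/3 ✓
b·Ac: (-125/24)·(-4/125) = 1/6 ✓; 3 stages ⇒ order 3.

3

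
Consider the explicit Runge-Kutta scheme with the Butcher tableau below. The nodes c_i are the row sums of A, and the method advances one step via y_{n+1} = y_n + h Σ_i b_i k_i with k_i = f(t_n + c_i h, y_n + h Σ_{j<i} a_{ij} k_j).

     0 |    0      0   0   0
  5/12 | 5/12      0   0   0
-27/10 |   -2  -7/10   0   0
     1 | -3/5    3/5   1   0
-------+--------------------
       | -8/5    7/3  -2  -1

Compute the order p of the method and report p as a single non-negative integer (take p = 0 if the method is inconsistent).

0

b = (-8/5, 7/3, -2, -1)
c = (0, 5/12, -27/10, 1)
Ac = (0, 0, -7/24, -49/20)
Σ b_i: (-8/5)·1 + 7/3·1 + (-2)·1 + (-1)·1 = -34/15 ≠ 1 ⇒ order 0.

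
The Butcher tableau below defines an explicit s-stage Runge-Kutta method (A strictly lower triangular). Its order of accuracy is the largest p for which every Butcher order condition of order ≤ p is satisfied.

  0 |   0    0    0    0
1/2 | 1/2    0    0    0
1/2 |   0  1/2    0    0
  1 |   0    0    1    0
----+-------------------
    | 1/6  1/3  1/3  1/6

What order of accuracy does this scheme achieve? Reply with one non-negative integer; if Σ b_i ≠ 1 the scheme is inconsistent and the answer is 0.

b = (1/6, 1/3, 1/3, 1/6)
c = (0, 1/2, 1/2, 1)
Ac = (0, 0, 1/4, 1/2)
Σ b_i: 1/6·1 + 1/3·1 + 1/3·1 + 1/6·1 = 1 ✓
b·c: 1/3·1/2 + 1/3·1/2 + 1/6·1 = 1/2 ✓
b·c²: 1/3·1/4 + 1/3·1/4 + 1/6·1 = 1/3 ✓
b·Ac: 1/3·1/4 + 1/6·1/2 = 1/6 ✓
b·c³: 1/3·1/8 + 1/3·1/8 + 1/6·1 = 1/4 ✓
b·(c∘Ac): 1/3·1/8 + 1/6·1/2 = 1/8 ✓
b·Ac²: 1/3·1/8 + 1/6·1/4 = 1/12 ✓
b·A²c: 1/6·1/4 = 1/24 ✓; 4 stages ⇒ order 4.

4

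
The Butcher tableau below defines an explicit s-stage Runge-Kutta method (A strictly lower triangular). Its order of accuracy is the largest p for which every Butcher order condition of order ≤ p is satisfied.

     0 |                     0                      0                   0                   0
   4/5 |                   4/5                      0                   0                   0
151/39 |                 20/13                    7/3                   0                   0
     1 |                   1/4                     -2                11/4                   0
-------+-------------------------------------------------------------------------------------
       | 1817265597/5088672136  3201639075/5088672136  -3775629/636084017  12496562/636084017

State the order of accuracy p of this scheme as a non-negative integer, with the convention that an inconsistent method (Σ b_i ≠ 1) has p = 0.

b = (1817265597/5088672136, 3201639075/5088672136, -3775629/636084017, 12496562/636084017)
c = (0, 4/5, 151/39, 1)
Ac = (0, 0, 28/15, 7057/780)
Σ b_i: 1817265597/5088672136·1 + 3201639075/5088672136·1 + (-3775629/636084017)·1 + 12496562/636084017·1 = 1 ✓
b·c: 3201639075/5088672136·4/5 + (-3775629/636084017)·151/39 + 12496562/636084017·1 = 1/2 ✓
b·c²: 3201639075/5088672136·16/25 + (-3775629/636084017)·22801/1521 + 12496562/636084017·1 = 1/3 ✓
b·Ac: (-3775629/636084017)·28/15 + 12496562/636084017·7057/780 = 1/6 ✓
b·c³: 3201639075/5088672136·64/125 + (-3775629/636084017)·3442951/59319 + 12496562/636084017·1 = -1018424747/372109149945 ≠ 1/4 ⇒ order 3.
b·(c∘Ac): (-3775629/636084017)·4228/585 + 12496562/636084017·7057/780 = 2573221493/19082520510 ≠ 1/8
b·Ac²: (-3775629/636084017)·112/75 + 12496562/636084017·6075587/152100 = 115486720559/148843659978 ≠ 1/12
b·A²c: 12496562/636084017·77/15 = 962235274/9541260255 ≠ 1/24

3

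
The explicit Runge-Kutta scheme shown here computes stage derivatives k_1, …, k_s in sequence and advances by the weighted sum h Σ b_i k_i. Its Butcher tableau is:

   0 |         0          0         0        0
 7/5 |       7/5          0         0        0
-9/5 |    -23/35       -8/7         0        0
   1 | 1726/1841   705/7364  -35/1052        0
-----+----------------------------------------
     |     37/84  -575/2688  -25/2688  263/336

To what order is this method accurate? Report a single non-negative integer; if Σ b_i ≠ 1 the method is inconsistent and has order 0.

b = (37/84, -575/2688, -25/2688, 263/336)
c = (0, 7/5, -9/5, 1)
Ac = (0, 0, -8/5, 51/263)
Σ b_i: 37/84·1 + (-575/2688)·1 + (-25/2688)·1 + 263/336·1 = 1 ✓
b·c: (-575/2688)·7/5 + (-25/2688)·(-9/5) + 263/336·1 = 1/2 ✓
b·c²: (-575/2688)·49/25 + (-25/2688)·81/25 + 263/336·1 = 1/3 ✓
b·Ac: (-25/2688)·(-8/5) + 263/336·51/263 = 1/6 ✓
b·c³: (-575/2688)·343/125 + (-25/2688)·(-729/125) + 263/336·1 = 1/4 ✓
b·(c∘Ac): (-25/2688)·72/25 + 263/336·51/263 = 1/8 ✓
b·Ac²: (-25/2688)·(-56/25) + 263/336·21/263 = 1/12 ✓
b·A²c: 263/336·14/263 = 1/24 ✓; 4 stages ⇒ order 4.

4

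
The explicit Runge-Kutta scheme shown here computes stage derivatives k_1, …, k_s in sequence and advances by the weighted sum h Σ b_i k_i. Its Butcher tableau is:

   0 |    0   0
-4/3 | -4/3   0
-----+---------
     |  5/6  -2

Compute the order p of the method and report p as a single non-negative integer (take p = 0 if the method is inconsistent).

0

b = (5/6, -2)
c = (0, -4/3)
Σ b_i: 5/6·1 + (-2)·1 = -7/6 ≠ 1 ⇒ order 0.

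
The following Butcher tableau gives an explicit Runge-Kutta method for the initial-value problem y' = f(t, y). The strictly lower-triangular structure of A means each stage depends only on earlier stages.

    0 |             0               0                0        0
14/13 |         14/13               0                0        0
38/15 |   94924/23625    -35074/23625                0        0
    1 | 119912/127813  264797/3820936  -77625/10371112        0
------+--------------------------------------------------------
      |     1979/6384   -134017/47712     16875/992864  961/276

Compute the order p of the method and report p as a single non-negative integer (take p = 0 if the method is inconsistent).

b = (1979/6384, -134017/47712, 16875/992864, 961/276)
c = (0, 14/13, 38/15, 1)
Ac = (0, 0, -5396/3375, 107/1922)
Σ b_i: 1979/6384·1 + (-134017/47712)·1 + 16875/992864·1 + 961/276·1 = 1 ✓
b·c: (-134017/47712)·14/13 + 16875/992864·38/15 + 961/276·1 = 1/2 ✓
b·c²: (-134017/47712)·196/169 + 16875/992864·1444/225 + 961/276·1 = 1/3 ✓
b·Ac: 16875/992864·(-5396/3375) + 961/276·107/1922 = 1/6 ✓
b·c³: (-134017/47712)·2744/2197 + 16875/992864·54872/3375 + 961/276·1 = 1/4 ✓
b·(c∘Ac): 16875/992864·(-205048/50625) + 961/276·107/1922 = 1/8 ✓
b·Ac²: 16875/992864·(-75544/43875) + 961/276·404/12493 = 1/12 ✓
b·A²c: 961/276·23/1922 = 1/24 ✓; 4 stages ⇒ order 4.

4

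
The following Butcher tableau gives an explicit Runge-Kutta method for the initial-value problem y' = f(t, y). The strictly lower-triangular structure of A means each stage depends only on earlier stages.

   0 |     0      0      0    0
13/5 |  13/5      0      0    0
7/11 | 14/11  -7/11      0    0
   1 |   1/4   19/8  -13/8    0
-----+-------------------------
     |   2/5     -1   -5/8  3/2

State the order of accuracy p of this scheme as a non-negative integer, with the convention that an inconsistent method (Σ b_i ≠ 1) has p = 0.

b = (2/5, -1, -5/8, 3/2)
c = (0, 13/5, 7/11, 1)
Ac = (0, 0, -91/55, 1131/220)
Σ b_i: 2/5·1 + (-1)·1 + (-5/8)·1 + 3/2·1 = 11/40 ≠ 1 ⇒ order 0.

0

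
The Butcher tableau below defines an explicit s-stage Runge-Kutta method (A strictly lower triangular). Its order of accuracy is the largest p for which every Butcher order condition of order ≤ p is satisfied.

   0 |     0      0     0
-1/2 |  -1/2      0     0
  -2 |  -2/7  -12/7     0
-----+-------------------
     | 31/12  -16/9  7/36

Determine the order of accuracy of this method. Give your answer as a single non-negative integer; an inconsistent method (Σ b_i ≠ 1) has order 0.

b = (31/12, -16/9, 7/36)
c = (0, -1/2, -2)
Ac = (0, 0, 6/7)
Σ b_i: 31/12·1 + (-16/9)·1 + 7/36·1 = 1 ✓
b·c: (-16/9)·(-1/2) + 7/36·(-2) = 1/2 ✓
b·c²: (-16/9)·1/4 + 7/36·4 = 1/3 ✓
b·Ac: 7/36·6/7 = 1/6 ✓; 3 stages ⇒ order 3.

3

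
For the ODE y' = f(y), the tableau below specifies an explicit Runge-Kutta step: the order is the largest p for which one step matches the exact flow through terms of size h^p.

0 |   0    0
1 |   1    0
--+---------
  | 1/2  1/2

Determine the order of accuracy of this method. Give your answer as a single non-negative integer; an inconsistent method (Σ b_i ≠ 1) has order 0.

2

b = (1/2, 1/2)
c = (0, 1)
Σ b_i: 1/2·1 + 1/2·1 = 1 ✓
b·c: 1/2·1 = 1/2 ✓; 2 stages ⇒ order 2.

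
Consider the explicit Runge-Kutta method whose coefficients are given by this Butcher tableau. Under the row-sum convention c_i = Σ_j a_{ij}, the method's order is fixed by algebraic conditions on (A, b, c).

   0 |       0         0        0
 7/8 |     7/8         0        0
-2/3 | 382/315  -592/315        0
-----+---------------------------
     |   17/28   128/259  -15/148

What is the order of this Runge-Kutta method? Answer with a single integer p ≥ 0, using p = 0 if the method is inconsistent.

b = (17/28, 128/259, -15/148)
c = (0, 7/8, -2/3)
Ac = (0, 0, -74/45)
Σ b_i: 17/28·1 + 128/259·1 + (-15/148)·1 = 1 ✓
b·c: 128/259·7/8 + (-15/148)·(-2/3) = 1/2 ✓
b·c²: 128/259·49/64 + (-15/148)·4/9 = 1/3 ✓
b·Ac: (-15/148)·(-74/45) = 1/6 ✓; 3 stages ⇒ order 3.

3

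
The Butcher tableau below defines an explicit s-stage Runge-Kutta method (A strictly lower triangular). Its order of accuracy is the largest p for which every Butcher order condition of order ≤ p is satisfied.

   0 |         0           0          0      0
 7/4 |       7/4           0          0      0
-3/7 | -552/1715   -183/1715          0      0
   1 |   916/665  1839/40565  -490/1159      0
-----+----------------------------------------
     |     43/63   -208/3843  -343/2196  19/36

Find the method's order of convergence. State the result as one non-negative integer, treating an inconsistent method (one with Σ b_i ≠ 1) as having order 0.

4

b = (43/63, -208/3843, -343/2196, 19/36)
c = (0, 7/4, -3/7, 1)
Ac = (0, 0, -183/980, 99/380)
Σ b_i: 43/63·1 + (-208/3843)·1 + (-343/2196)·1 + 19/36·1 = 1 ✓
b·c: (-208/3843)·7/4 + (-343/2196)·(-3/7) + 19/36·1 = 1/2 ✓
b·c²: (-208/3843)·49/16 + (-343/2196)·9/49 + 19/36·1 = 1/3 ✓
b·Ac: (-343/2196)·(-183/980) + 19/36·99/380 = 1/6 ✓
b·c³: (-208/3843)·343/64 + (-343/2196)·(-27/343) + 19/36·1 = 1/4 ✓
b·(c∘Ac): (-343/2196)·549/6860 + 19/36·99/380 = 1/8 ✓
b·Ac²: (-343/2196)·(-183/560) + 19/36·93/1520 = 1/12 ✓
b·A²c: 19/36·3/38 = 1/24 ✓; 4 stages ⇒ order 4.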